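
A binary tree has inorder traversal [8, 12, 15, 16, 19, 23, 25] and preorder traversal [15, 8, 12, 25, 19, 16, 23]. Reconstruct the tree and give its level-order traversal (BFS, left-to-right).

Inorder:  [8, 12, 15, 16, 19, 23, 25]
Preorder: [15, 8, 12, 25, 19, 16, 23]
Algorithm: preorder visits root first, so consume preorder in order;
for each root, split the current inorder slice at that value into
left-subtree inorder and right-subtree inorder, then recurse.
Recursive splits:
  root=15; inorder splits into left=[8, 12], right=[16, 19, 23, 25]
  root=8; inorder splits into left=[], right=[12]
  root=12; inorder splits into left=[], right=[]
  root=25; inorder splits into left=[16, 19, 23], right=[]
  root=19; inorder splits into left=[16], right=[23]
  root=16; inorder splits into left=[], right=[]
  root=23; inorder splits into left=[], right=[]
Reconstructed level-order: [15, 8, 25, 12, 19, 16, 23]


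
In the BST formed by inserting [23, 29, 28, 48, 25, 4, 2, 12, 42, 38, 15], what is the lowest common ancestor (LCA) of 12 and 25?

Tree insertion order: [23, 29, 28, 48, 25, 4, 2, 12, 42, 38, 15]
Tree (level-order array): [23, 4, 29, 2, 12, 28, 48, None, None, None, 15, 25, None, 42, None, None, None, None, None, 38]
In a BST, the LCA of p=12, q=25 is the first node v on the
root-to-leaf path with p <= v <= q (go left if both < v, right if both > v).
Walk from root:
  at 23: 12 <= 23 <= 25, this is the LCA
LCA = 23


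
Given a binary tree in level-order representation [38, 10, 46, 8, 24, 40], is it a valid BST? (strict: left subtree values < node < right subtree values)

Level-order array: [38, 10, 46, 8, 24, 40]
Validate using subtree bounds (lo, hi): at each node, require lo < value < hi,
then recurse left with hi=value and right with lo=value.
Preorder trace (stopping at first violation):
  at node 38 with bounds (-inf, +inf): OK
  at node 10 with bounds (-inf, 38): OK
  at node 8 with bounds (-inf, 10): OK
  at node 24 with bounds (10, 38): OK
  at node 46 with bounds (38, +inf): OK
  at node 40 with bounds (38, 46): OK
No violation found at any node.
Result: Valid BST


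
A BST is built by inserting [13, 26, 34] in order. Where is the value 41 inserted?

Starting tree (level order): [13, None, 26, None, 34]
Insertion path: 13 -> 26 -> 34
Result: insert 41 as right child of 34
Final tree (level order): [13, None, 26, None, 34, None, 41]


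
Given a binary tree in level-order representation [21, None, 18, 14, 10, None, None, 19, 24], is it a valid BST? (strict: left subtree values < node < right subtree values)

Level-order array: [21, None, 18, 14, 10, None, None, 19, 24]
Validate using subtree bounds (lo, hi): at each node, require lo < value < hi,
then recurse left with hi=value and right with lo=value.
Preorder trace (stopping at first violation):
  at node 21 with bounds (-inf, +inf): OK
  at node 18 with bounds (21, +inf): VIOLATION
Node 18 violates its bound: not (21 < 18 < +inf).
Result: Not a valid BST


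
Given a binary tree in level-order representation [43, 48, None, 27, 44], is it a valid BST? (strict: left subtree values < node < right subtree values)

Level-order array: [43, 48, None, 27, 44]
Validate using subtree bounds (lo, hi): at each node, require lo < value < hi,
then recurse left with hi=value and right with lo=value.
Preorder trace (stopping at first violation):
  at node 43 with bounds (-inf, +inf): OK
  at node 48 with bounds (-inf, 43): VIOLATION
Node 48 violates its bound: not (-inf < 48 < 43).
Result: Not a valid BST


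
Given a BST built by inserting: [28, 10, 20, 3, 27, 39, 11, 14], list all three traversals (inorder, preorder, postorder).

Tree insertion order: [28, 10, 20, 3, 27, 39, 11, 14]
Tree (level-order array): [28, 10, 39, 3, 20, None, None, None, None, 11, 27, None, 14]
Inorder (L, root, R): [3, 10, 11, 14, 20, 27, 28, 39]
Preorder (root, L, R): [28, 10, 3, 20, 11, 14, 27, 39]
Postorder (L, R, root): [3, 14, 11, 27, 20, 10, 39, 28]


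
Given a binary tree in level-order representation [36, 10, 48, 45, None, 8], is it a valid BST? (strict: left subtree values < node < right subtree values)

Level-order array: [36, 10, 48, 45, None, 8]
Validate using subtree bounds (lo, hi): at each node, require lo < value < hi,
then recurse left with hi=value and right with lo=value.
Preorder trace (stopping at first violation):
  at node 36 with bounds (-inf, +inf): OK
  at node 10 with bounds (-inf, 36): OK
  at node 45 with bounds (-inf, 10): VIOLATION
Node 45 violates its bound: not (-inf < 45 < 10).
Result: Not a valid BST


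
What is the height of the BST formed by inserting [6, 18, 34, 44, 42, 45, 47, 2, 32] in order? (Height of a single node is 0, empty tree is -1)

Insertion order: [6, 18, 34, 44, 42, 45, 47, 2, 32]
Tree (level-order array): [6, 2, 18, None, None, None, 34, 32, 44, None, None, 42, 45, None, None, None, 47]
Compute height bottom-up (empty subtree = -1):
  height(2) = 1 + max(-1, -1) = 0
  height(32) = 1 + max(-1, -1) = 0
  height(42) = 1 + max(-1, -1) = 0
  height(47) = 1 + max(-1, -1) = 0
  height(45) = 1 + max(-1, 0) = 1
  height(44) = 1 + max(0, 1) = 2
  height(34) = 1 + max(0, 2) = 3
  height(18) = 1 + max(-1, 3) = 4
  height(6) = 1 + max(0, 4) = 5
Height = 5


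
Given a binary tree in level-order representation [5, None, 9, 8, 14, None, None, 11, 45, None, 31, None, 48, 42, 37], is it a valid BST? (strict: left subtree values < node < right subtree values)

Level-order array: [5, None, 9, 8, 14, None, None, 11, 45, None, 31, None, 48, 42, 37]
Validate using subtree bounds (lo, hi): at each node, require lo < value < hi,
then recurse left with hi=value and right with lo=value.
Preorder trace (stopping at first violation):
  at node 5 with bounds (-inf, +inf): OK
  at node 9 with bounds (5, +inf): OK
  at node 8 with bounds (5, 9): OK
  at node 14 with bounds (9, +inf): OK
  at node 11 with bounds (9, 14): OK
  at node 31 with bounds (11, 14): VIOLATION
Node 31 violates its bound: not (11 < 31 < 14).
Result: Not a valid BST


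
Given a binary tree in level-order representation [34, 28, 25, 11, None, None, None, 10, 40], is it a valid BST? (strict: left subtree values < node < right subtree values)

Level-order array: [34, 28, 25, 11, None, None, None, 10, 40]
Validate using subtree bounds (lo, hi): at each node, require lo < value < hi,
then recurse left with hi=value and right with lo=value.
Preorder trace (stopping at first violation):
  at node 34 with bounds (-inf, +inf): OK
  at node 28 with bounds (-inf, 34): OK
  at node 11 with bounds (-inf, 28): OK
  at node 10 with bounds (-inf, 11): OK
  at node 40 with bounds (11, 28): VIOLATION
Node 40 violates its bound: not (11 < 40 < 28).
Result: Not a valid BST


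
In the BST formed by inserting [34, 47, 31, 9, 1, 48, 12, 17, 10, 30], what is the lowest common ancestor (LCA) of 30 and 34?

Tree insertion order: [34, 47, 31, 9, 1, 48, 12, 17, 10, 30]
Tree (level-order array): [34, 31, 47, 9, None, None, 48, 1, 12, None, None, None, None, 10, 17, None, None, None, 30]
In a BST, the LCA of p=30, q=34 is the first node v on the
root-to-leaf path with p <= v <= q (go left if both < v, right if both > v).
Walk from root:
  at 34: 30 <= 34 <= 34, this is the LCA
LCA = 34


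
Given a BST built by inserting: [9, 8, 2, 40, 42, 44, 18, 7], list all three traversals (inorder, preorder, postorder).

Tree insertion order: [9, 8, 2, 40, 42, 44, 18, 7]
Tree (level-order array): [9, 8, 40, 2, None, 18, 42, None, 7, None, None, None, 44]
Inorder (L, root, R): [2, 7, 8, 9, 18, 40, 42, 44]
Preorder (root, L, R): [9, 8, 2, 7, 40, 18, 42, 44]
Postorder (L, R, root): [7, 2, 8, 18, 44, 42, 40, 9]


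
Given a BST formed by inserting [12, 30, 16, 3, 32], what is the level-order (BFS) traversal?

Tree insertion order: [12, 30, 16, 3, 32]
Tree (level-order array): [12, 3, 30, None, None, 16, 32]
BFS from the root, enqueuing left then right child of each popped node:
  queue [12] -> pop 12, enqueue [3, 30], visited so far: [12]
  queue [3, 30] -> pop 3, enqueue [none], visited so far: [12, 3]
  queue [30] -> pop 30, enqueue [16, 32], visited so far: [12, 3, 30]
  queue [16, 32] -> pop 16, enqueue [none], visited so far: [12, 3, 30, 16]
  queue [32] -> pop 32, enqueue [none], visited so far: [12, 3, 30, 16, 32]
Result: [12, 3, 30, 16, 32]


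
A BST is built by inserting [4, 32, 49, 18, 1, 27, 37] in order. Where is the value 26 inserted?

Starting tree (level order): [4, 1, 32, None, None, 18, 49, None, 27, 37]
Insertion path: 4 -> 32 -> 18 -> 27
Result: insert 26 as left child of 27
Final tree (level order): [4, 1, 32, None, None, 18, 49, None, 27, 37, None, 26]


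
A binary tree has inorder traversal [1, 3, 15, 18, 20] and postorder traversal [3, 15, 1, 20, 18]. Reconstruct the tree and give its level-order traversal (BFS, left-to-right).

Inorder:   [1, 3, 15, 18, 20]
Postorder: [3, 15, 1, 20, 18]
Algorithm: postorder visits root last, so walk postorder right-to-left;
each value is the root of the current inorder slice — split it at that
value, recurse on the right subtree first, then the left.
Recursive splits:
  root=18; inorder splits into left=[1, 3, 15], right=[20]
  root=20; inorder splits into left=[], right=[]
  root=1; inorder splits into left=[], right=[3, 15]
  root=15; inorder splits into left=[3], right=[]
  root=3; inorder splits into left=[], right=[]
Reconstructed level-order: [18, 1, 20, 15, 3]


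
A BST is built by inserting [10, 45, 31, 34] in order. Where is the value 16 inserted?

Starting tree (level order): [10, None, 45, 31, None, None, 34]
Insertion path: 10 -> 45 -> 31
Result: insert 16 as left child of 31
Final tree (level order): [10, None, 45, 31, None, 16, 34]


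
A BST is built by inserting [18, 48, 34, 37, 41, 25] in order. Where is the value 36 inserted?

Starting tree (level order): [18, None, 48, 34, None, 25, 37, None, None, None, 41]
Insertion path: 18 -> 48 -> 34 -> 37
Result: insert 36 as left child of 37
Final tree (level order): [18, None, 48, 34, None, 25, 37, None, None, 36, 41]


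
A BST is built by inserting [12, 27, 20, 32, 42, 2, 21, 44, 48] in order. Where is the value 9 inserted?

Starting tree (level order): [12, 2, 27, None, None, 20, 32, None, 21, None, 42, None, None, None, 44, None, 48]
Insertion path: 12 -> 2
Result: insert 9 as right child of 2
Final tree (level order): [12, 2, 27, None, 9, 20, 32, None, None, None, 21, None, 42, None, None, None, 44, None, 48]


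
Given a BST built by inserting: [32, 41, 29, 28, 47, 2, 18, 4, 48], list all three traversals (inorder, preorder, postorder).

Tree insertion order: [32, 41, 29, 28, 47, 2, 18, 4, 48]
Tree (level-order array): [32, 29, 41, 28, None, None, 47, 2, None, None, 48, None, 18, None, None, 4]
Inorder (L, root, R): [2, 4, 18, 28, 29, 32, 41, 47, 48]
Preorder (root, L, R): [32, 29, 28, 2, 18, 4, 41, 47, 48]
Postorder (L, R, root): [4, 18, 2, 28, 29, 48, 47, 41, 32]


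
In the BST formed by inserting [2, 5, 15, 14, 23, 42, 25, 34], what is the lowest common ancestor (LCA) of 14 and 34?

Tree insertion order: [2, 5, 15, 14, 23, 42, 25, 34]
Tree (level-order array): [2, None, 5, None, 15, 14, 23, None, None, None, 42, 25, None, None, 34]
In a BST, the LCA of p=14, q=34 is the first node v on the
root-to-leaf path with p <= v <= q (go left if both < v, right if both > v).
Walk from root:
  at 2: both 14 and 34 > 2, go right
  at 5: both 14 and 34 > 5, go right
  at 15: 14 <= 15 <= 34, this is the LCA
LCA = 15


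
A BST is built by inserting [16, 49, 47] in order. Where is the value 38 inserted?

Starting tree (level order): [16, None, 49, 47]
Insertion path: 16 -> 49 -> 47
Result: insert 38 as left child of 47
Final tree (level order): [16, None, 49, 47, None, 38]


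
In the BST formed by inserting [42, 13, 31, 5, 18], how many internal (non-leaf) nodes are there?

Tree built from: [42, 13, 31, 5, 18]
Tree (level-order array): [42, 13, None, 5, 31, None, None, 18]
Rule: An internal node has at least one child.
Per-node child counts:
  node 42: 1 child(ren)
  node 13: 2 child(ren)
  node 5: 0 child(ren)
  node 31: 1 child(ren)
  node 18: 0 child(ren)
Matching nodes: [42, 13, 31]
Count of internal (non-leaf) nodes: 3


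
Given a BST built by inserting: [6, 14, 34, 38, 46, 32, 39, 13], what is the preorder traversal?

Tree insertion order: [6, 14, 34, 38, 46, 32, 39, 13]
Tree (level-order array): [6, None, 14, 13, 34, None, None, 32, 38, None, None, None, 46, 39]
Preorder traversal: [6, 14, 13, 34, 32, 38, 46, 39]


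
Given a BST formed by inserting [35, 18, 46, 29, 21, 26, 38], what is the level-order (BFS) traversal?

Tree insertion order: [35, 18, 46, 29, 21, 26, 38]
Tree (level-order array): [35, 18, 46, None, 29, 38, None, 21, None, None, None, None, 26]
BFS from the root, enqueuing left then right child of each popped node:
  queue [35] -> pop 35, enqueue [18, 46], visited so far: [35]
  queue [18, 46] -> pop 18, enqueue [29], visited so far: [35, 18]
  queue [46, 29] -> pop 46, enqueue [38], visited so far: [35, 18, 46]
  queue [29, 38] -> pop 29, enqueue [21], visited so far: [35, 18, 46, 29]
  queue [38, 21] -> pop 38, enqueue [none], visited so far: [35, 18, 46, 29, 38]
  queue [21] -> pop 21, enqueue [26], visited so far: [35, 18, 46, 29, 38, 21]
  queue [26] -> pop 26, enqueue [none], visited so far: [35, 18, 46, 29, 38, 21, 26]
Result: [35, 18, 46, 29, 38, 21, 26]


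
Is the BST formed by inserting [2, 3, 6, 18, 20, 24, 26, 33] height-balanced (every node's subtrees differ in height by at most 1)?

Tree (level-order array): [2, None, 3, None, 6, None, 18, None, 20, None, 24, None, 26, None, 33]
Definition: a tree is height-balanced if, at every node, |h(left) - h(right)| <= 1 (empty subtree has height -1).
Bottom-up per-node check:
  node 33: h_left=-1, h_right=-1, diff=0 [OK], height=0
  node 26: h_left=-1, h_right=0, diff=1 [OK], height=1
  node 24: h_left=-1, h_right=1, diff=2 [FAIL (|-1-1|=2 > 1)], height=2
  node 20: h_left=-1, h_right=2, diff=3 [FAIL (|-1-2|=3 > 1)], height=3
  node 18: h_left=-1, h_right=3, diff=4 [FAIL (|-1-3|=4 > 1)], height=4
  node 6: h_left=-1, h_right=4, diff=5 [FAIL (|-1-4|=5 > 1)], height=5
  node 3: h_left=-1, h_right=5, diff=6 [FAIL (|-1-5|=6 > 1)], height=6
  node 2: h_left=-1, h_right=6, diff=7 [FAIL (|-1-6|=7 > 1)], height=7
Node 24 violates the condition: |-1 - 1| = 2 > 1.
Result: Not balanced


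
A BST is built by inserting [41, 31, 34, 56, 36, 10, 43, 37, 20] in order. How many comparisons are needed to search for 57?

Search path for 57: 41 -> 56
Found: False
Comparisons: 2


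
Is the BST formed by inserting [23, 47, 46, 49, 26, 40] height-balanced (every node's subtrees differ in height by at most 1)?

Tree (level-order array): [23, None, 47, 46, 49, 26, None, None, None, None, 40]
Definition: a tree is height-balanced if, at every node, |h(left) - h(right)| <= 1 (empty subtree has height -1).
Bottom-up per-node check:
  node 40: h_left=-1, h_right=-1, diff=0 [OK], height=0
  node 26: h_left=-1, h_right=0, diff=1 [OK], height=1
  node 46: h_left=1, h_right=-1, diff=2 [FAIL (|1--1|=2 > 1)], height=2
  node 49: h_left=-1, h_right=-1, diff=0 [OK], height=0
  node 47: h_left=2, h_right=0, diff=2 [FAIL (|2-0|=2 > 1)], height=3
  node 23: h_left=-1, h_right=3, diff=4 [FAIL (|-1-3|=4 > 1)], height=4
Node 46 violates the condition: |1 - -1| = 2 > 1.
Result: Not balanced


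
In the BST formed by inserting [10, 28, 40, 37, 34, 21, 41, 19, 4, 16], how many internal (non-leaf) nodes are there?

Tree built from: [10, 28, 40, 37, 34, 21, 41, 19, 4, 16]
Tree (level-order array): [10, 4, 28, None, None, 21, 40, 19, None, 37, 41, 16, None, 34]
Rule: An internal node has at least one child.
Per-node child counts:
  node 10: 2 child(ren)
  node 4: 0 child(ren)
  node 28: 2 child(ren)
  node 21: 1 child(ren)
  node 19: 1 child(ren)
  node 16: 0 child(ren)
  node 40: 2 child(ren)
  node 37: 1 child(ren)
  node 34: 0 child(ren)
  node 41: 0 child(ren)
Matching nodes: [10, 28, 21, 19, 40, 37]
Count of internal (non-leaf) nodes: 6


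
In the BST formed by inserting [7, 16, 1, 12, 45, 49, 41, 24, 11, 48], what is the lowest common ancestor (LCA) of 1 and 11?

Tree insertion order: [7, 16, 1, 12, 45, 49, 41, 24, 11, 48]
Tree (level-order array): [7, 1, 16, None, None, 12, 45, 11, None, 41, 49, None, None, 24, None, 48]
In a BST, the LCA of p=1, q=11 is the first node v on the
root-to-leaf path with p <= v <= q (go left if both < v, right if both > v).
Walk from root:
  at 7: 1 <= 7 <= 11, this is the LCA
LCA = 7


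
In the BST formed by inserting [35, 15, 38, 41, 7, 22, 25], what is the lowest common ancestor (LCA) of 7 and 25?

Tree insertion order: [35, 15, 38, 41, 7, 22, 25]
Tree (level-order array): [35, 15, 38, 7, 22, None, 41, None, None, None, 25]
In a BST, the LCA of p=7, q=25 is the first node v on the
root-to-leaf path with p <= v <= q (go left if both < v, right if both > v).
Walk from root:
  at 35: both 7 and 25 < 35, go left
  at 15: 7 <= 15 <= 25, this is the LCA
LCA = 15


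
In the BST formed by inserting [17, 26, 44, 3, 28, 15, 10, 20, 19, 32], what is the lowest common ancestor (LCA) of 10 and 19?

Tree insertion order: [17, 26, 44, 3, 28, 15, 10, 20, 19, 32]
Tree (level-order array): [17, 3, 26, None, 15, 20, 44, 10, None, 19, None, 28, None, None, None, None, None, None, 32]
In a BST, the LCA of p=10, q=19 is the first node v on the
root-to-leaf path with p <= v <= q (go left if both < v, right if both > v).
Walk from root:
  at 17: 10 <= 17 <= 19, this is the LCA
LCA = 17


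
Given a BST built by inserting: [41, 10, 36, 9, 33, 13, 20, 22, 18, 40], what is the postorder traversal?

Tree insertion order: [41, 10, 36, 9, 33, 13, 20, 22, 18, 40]
Tree (level-order array): [41, 10, None, 9, 36, None, None, 33, 40, 13, None, None, None, None, 20, 18, 22]
Postorder traversal: [9, 18, 22, 20, 13, 33, 40, 36, 10, 41]


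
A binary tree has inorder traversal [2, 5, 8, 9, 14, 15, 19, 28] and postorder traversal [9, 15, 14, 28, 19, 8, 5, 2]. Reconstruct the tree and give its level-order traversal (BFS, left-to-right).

Inorder:   [2, 5, 8, 9, 14, 15, 19, 28]
Postorder: [9, 15, 14, 28, 19, 8, 5, 2]
Algorithm: postorder visits root last, so walk postorder right-to-left;
each value is the root of the current inorder slice — split it at that
value, recurse on the right subtree first, then the left.
Recursive splits:
  root=2; inorder splits into left=[], right=[5, 8, 9, 14, 15, 19, 28]
  root=5; inorder splits into left=[], right=[8, 9, 14, 15, 19, 28]
  root=8; inorder splits into left=[], right=[9, 14, 15, 19, 28]
  root=19; inorder splits into left=[9, 14, 15], right=[28]
  root=28; inorder splits into left=[], right=[]
  root=14; inorder splits into left=[9], right=[15]
  root=15; inorder splits into left=[], right=[]
  root=9; inorder splits into left=[], right=[]
Reconstructed level-order: [2, 5, 8, 19, 14, 28, 9, 15]


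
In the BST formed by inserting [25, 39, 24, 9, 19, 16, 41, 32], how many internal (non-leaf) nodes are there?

Tree built from: [25, 39, 24, 9, 19, 16, 41, 32]
Tree (level-order array): [25, 24, 39, 9, None, 32, 41, None, 19, None, None, None, None, 16]
Rule: An internal node has at least one child.
Per-node child counts:
  node 25: 2 child(ren)
  node 24: 1 child(ren)
  node 9: 1 child(ren)
  node 19: 1 child(ren)
  node 16: 0 child(ren)
  node 39: 2 child(ren)
  node 32: 0 child(ren)
  node 41: 0 child(ren)
Matching nodes: [25, 24, 9, 19, 39]
Count of internal (non-leaf) nodes: 5


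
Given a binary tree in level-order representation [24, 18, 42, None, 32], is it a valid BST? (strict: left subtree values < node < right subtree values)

Level-order array: [24, 18, 42, None, 32]
Validate using subtree bounds (lo, hi): at each node, require lo < value < hi,
then recurse left with hi=value and right with lo=value.
Preorder trace (stopping at first violation):
  at node 24 with bounds (-inf, +inf): OK
  at node 18 with bounds (-inf, 24): OK
  at node 32 with bounds (18, 24): VIOLATION
Node 32 violates its bound: not (18 < 32 < 24).
Result: Not a valid BST


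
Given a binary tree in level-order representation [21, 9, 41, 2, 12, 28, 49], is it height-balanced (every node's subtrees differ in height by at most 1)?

Tree (level-order array): [21, 9, 41, 2, 12, 28, 49]
Definition: a tree is height-balanced if, at every node, |h(left) - h(right)| <= 1 (empty subtree has height -1).
Bottom-up per-node check:
  node 2: h_left=-1, h_right=-1, diff=0 [OK], height=0
  node 12: h_left=-1, h_right=-1, diff=0 [OK], height=0
  node 9: h_left=0, h_right=0, diff=0 [OK], height=1
  node 28: h_left=-1, h_right=-1, diff=0 [OK], height=0
  node 49: h_left=-1, h_right=-1, diff=0 [OK], height=0
  node 41: h_left=0, h_right=0, diff=0 [OK], height=1
  node 21: h_left=1, h_right=1, diff=0 [OK], height=2
All nodes satisfy the balance condition.
Result: Balanced


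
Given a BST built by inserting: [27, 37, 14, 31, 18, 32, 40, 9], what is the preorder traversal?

Tree insertion order: [27, 37, 14, 31, 18, 32, 40, 9]
Tree (level-order array): [27, 14, 37, 9, 18, 31, 40, None, None, None, None, None, 32]
Preorder traversal: [27, 14, 9, 18, 37, 31, 32, 40]


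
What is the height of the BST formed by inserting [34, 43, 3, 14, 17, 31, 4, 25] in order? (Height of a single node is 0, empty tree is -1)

Insertion order: [34, 43, 3, 14, 17, 31, 4, 25]
Tree (level-order array): [34, 3, 43, None, 14, None, None, 4, 17, None, None, None, 31, 25]
Compute height bottom-up (empty subtree = -1):
  height(4) = 1 + max(-1, -1) = 0
  height(25) = 1 + max(-1, -1) = 0
  height(31) = 1 + max(0, -1) = 1
  height(17) = 1 + max(-1, 1) = 2
  height(14) = 1 + max(0, 2) = 3
  height(3) = 1 + max(-1, 3) = 4
  height(43) = 1 + max(-1, -1) = 0
  height(34) = 1 + max(4, 0) = 5
Height = 5


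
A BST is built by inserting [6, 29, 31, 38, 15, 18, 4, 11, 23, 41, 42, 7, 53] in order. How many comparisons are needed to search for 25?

Search path for 25: 6 -> 29 -> 15 -> 18 -> 23
Found: False
Comparisons: 5


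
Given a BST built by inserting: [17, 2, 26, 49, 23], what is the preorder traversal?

Tree insertion order: [17, 2, 26, 49, 23]
Tree (level-order array): [17, 2, 26, None, None, 23, 49]
Preorder traversal: [17, 2, 26, 23, 49]


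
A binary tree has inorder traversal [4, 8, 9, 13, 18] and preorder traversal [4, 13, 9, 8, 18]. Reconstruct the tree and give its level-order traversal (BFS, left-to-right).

Inorder:  [4, 8, 9, 13, 18]
Preorder: [4, 13, 9, 8, 18]
Algorithm: preorder visits root first, so consume preorder in order;
for each root, split the current inorder slice at that value into
left-subtree inorder and right-subtree inorder, then recurse.
Recursive splits:
  root=4; inorder splits into left=[], right=[8, 9, 13, 18]
  root=13; inorder splits into left=[8, 9], right=[18]
  root=9; inorder splits into left=[8], right=[]
  root=8; inorder splits into left=[], right=[]
  root=18; inorder splits into left=[], right=[]
Reconstructed level-order: [4, 13, 9, 18, 8]


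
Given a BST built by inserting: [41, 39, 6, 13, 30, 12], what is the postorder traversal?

Tree insertion order: [41, 39, 6, 13, 30, 12]
Tree (level-order array): [41, 39, None, 6, None, None, 13, 12, 30]
Postorder traversal: [12, 30, 13, 6, 39, 41]


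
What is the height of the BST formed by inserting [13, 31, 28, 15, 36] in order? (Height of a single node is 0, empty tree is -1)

Insertion order: [13, 31, 28, 15, 36]
Tree (level-order array): [13, None, 31, 28, 36, 15]
Compute height bottom-up (empty subtree = -1):
  height(15) = 1 + max(-1, -1) = 0
  height(28) = 1 + max(0, -1) = 1
  height(36) = 1 + max(-1, -1) = 0
  height(31) = 1 + max(1, 0) = 2
  height(13) = 1 + max(-1, 2) = 3
Height = 3


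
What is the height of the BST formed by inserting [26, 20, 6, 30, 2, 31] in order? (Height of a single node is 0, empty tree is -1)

Insertion order: [26, 20, 6, 30, 2, 31]
Tree (level-order array): [26, 20, 30, 6, None, None, 31, 2]
Compute height bottom-up (empty subtree = -1):
  height(2) = 1 + max(-1, -1) = 0
  height(6) = 1 + max(0, -1) = 1
  height(20) = 1 + max(1, -1) = 2
  height(31) = 1 + max(-1, -1) = 0
  height(30) = 1 + max(-1, 0) = 1
  height(26) = 1 + max(2, 1) = 3
Height = 3


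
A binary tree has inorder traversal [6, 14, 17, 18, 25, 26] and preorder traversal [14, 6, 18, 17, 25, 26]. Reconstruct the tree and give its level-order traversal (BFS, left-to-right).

Inorder:  [6, 14, 17, 18, 25, 26]
Preorder: [14, 6, 18, 17, 25, 26]
Algorithm: preorder visits root first, so consume preorder in order;
for each root, split the current inorder slice at that value into
left-subtree inorder and right-subtree inorder, then recurse.
Recursive splits:
  root=14; inorder splits into left=[6], right=[17, 18, 25, 26]
  root=6; inorder splits into left=[], right=[]
  root=18; inorder splits into left=[17], right=[25, 26]
  root=17; inorder splits into left=[], right=[]
  root=25; inorder splits into left=[], right=[26]
  root=26; inorder splits into left=[], right=[]
Reconstructed level-order: [14, 6, 18, 17, 25, 26]


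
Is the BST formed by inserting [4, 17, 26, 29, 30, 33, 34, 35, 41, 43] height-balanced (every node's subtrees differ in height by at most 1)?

Tree (level-order array): [4, None, 17, None, 26, None, 29, None, 30, None, 33, None, 34, None, 35, None, 41, None, 43]
Definition: a tree is height-balanced if, at every node, |h(left) - h(right)| <= 1 (empty subtree has height -1).
Bottom-up per-node check:
  node 43: h_left=-1, h_right=-1, diff=0 [OK], height=0
  node 41: h_left=-1, h_right=0, diff=1 [OK], height=1
  node 35: h_left=-1, h_right=1, diff=2 [FAIL (|-1-1|=2 > 1)], height=2
  node 34: h_left=-1, h_right=2, diff=3 [FAIL (|-1-2|=3 > 1)], height=3
  node 33: h_left=-1, h_right=3, diff=4 [FAIL (|-1-3|=4 > 1)], height=4
  node 30: h_left=-1, h_right=4, diff=5 [FAIL (|-1-4|=5 > 1)], height=5
  node 29: h_left=-1, h_right=5, diff=6 [FAIL (|-1-5|=6 > 1)], height=6
  node 26: h_left=-1, h_right=6, diff=7 [FAIL (|-1-6|=7 > 1)], height=7
  node 17: h_left=-1, h_right=7, diff=8 [FAIL (|-1-7|=8 > 1)], height=8
  node 4: h_left=-1, h_right=8, diff=9 [FAIL (|-1-8|=9 > 1)], height=9
Node 35 violates the condition: |-1 - 1| = 2 > 1.
Result: Not balanced


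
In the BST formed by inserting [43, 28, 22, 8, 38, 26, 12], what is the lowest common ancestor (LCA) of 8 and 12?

Tree insertion order: [43, 28, 22, 8, 38, 26, 12]
Tree (level-order array): [43, 28, None, 22, 38, 8, 26, None, None, None, 12]
In a BST, the LCA of p=8, q=12 is the first node v on the
root-to-leaf path with p <= v <= q (go left if both < v, right if both > v).
Walk from root:
  at 43: both 8 and 12 < 43, go left
  at 28: both 8 and 12 < 28, go left
  at 22: both 8 and 12 < 22, go left
  at 8: 8 <= 8 <= 12, this is the LCA
LCA = 8


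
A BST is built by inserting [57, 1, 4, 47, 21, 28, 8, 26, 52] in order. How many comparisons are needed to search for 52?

Search path for 52: 57 -> 1 -> 4 -> 47 -> 52
Found: True
Comparisons: 5


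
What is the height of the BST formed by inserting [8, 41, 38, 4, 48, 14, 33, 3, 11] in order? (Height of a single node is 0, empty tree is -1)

Insertion order: [8, 41, 38, 4, 48, 14, 33, 3, 11]
Tree (level-order array): [8, 4, 41, 3, None, 38, 48, None, None, 14, None, None, None, 11, 33]
Compute height bottom-up (empty subtree = -1):
  height(3) = 1 + max(-1, -1) = 0
  height(4) = 1 + max(0, -1) = 1
  height(11) = 1 + max(-1, -1) = 0
  height(33) = 1 + max(-1, -1) = 0
  height(14) = 1 + max(0, 0) = 1
  height(38) = 1 + max(1, -1) = 2
  height(48) = 1 + max(-1, -1) = 0
  height(41) = 1 + max(2, 0) = 3
  height(8) = 1 + max(1, 3) = 4
Height = 4


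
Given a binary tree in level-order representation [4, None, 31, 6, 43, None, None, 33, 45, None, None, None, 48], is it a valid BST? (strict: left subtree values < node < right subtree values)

Level-order array: [4, None, 31, 6, 43, None, None, 33, 45, None, None, None, 48]
Validate using subtree bounds (lo, hi): at each node, require lo < value < hi,
then recurse left with hi=value and right with lo=value.
Preorder trace (stopping at first violation):
  at node 4 with bounds (-inf, +inf): OK
  at node 31 with bounds (4, +inf): OK
  at node 6 with bounds (4, 31): OK
  at node 43 with bounds (31, +inf): OK
  at node 33 with bounds (31, 43): OK
  at node 45 with bounds (43, +inf): OK
  at node 48 with bounds (45, +inf): OK
No violation found at any node.
Result: Valid BST


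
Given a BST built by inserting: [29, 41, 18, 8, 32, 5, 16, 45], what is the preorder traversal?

Tree insertion order: [29, 41, 18, 8, 32, 5, 16, 45]
Tree (level-order array): [29, 18, 41, 8, None, 32, 45, 5, 16]
Preorder traversal: [29, 18, 8, 5, 16, 41, 32, 45]


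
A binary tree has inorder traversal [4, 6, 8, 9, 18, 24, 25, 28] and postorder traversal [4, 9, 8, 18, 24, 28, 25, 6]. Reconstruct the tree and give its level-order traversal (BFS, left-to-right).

Inorder:   [4, 6, 8, 9, 18, 24, 25, 28]
Postorder: [4, 9, 8, 18, 24, 28, 25, 6]
Algorithm: postorder visits root last, so walk postorder right-to-left;
each value is the root of the current inorder slice — split it at that
value, recurse on the right subtree first, then the left.
Recursive splits:
  root=6; inorder splits into left=[4], right=[8, 9, 18, 24, 25, 28]
  root=25; inorder splits into left=[8, 9, 18, 24], right=[28]
  root=28; inorder splits into left=[], right=[]
  root=24; inorder splits into left=[8, 9, 18], right=[]
  root=18; inorder splits into left=[8, 9], right=[]
  root=8; inorder splits into left=[], right=[9]
  root=9; inorder splits into left=[], right=[]
  root=4; inorder splits into left=[], right=[]
Reconstructed level-order: [6, 4, 25, 24, 28, 18, 8, 9]


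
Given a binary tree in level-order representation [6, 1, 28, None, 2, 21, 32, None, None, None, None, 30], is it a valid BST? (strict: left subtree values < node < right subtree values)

Level-order array: [6, 1, 28, None, 2, 21, 32, None, None, None, None, 30]
Validate using subtree bounds (lo, hi): at each node, require lo < value < hi,
then recurse left with hi=value and right with lo=value.
Preorder trace (stopping at first violation):
  at node 6 with bounds (-inf, +inf): OK
  at node 1 with bounds (-inf, 6): OK
  at node 2 with bounds (1, 6): OK
  at node 28 with bounds (6, +inf): OK
  at node 21 with bounds (6, 28): OK
  at node 32 with bounds (28, +inf): OK
  at node 30 with bounds (28, 32): OK
No violation found at any node.
Result: Valid BST


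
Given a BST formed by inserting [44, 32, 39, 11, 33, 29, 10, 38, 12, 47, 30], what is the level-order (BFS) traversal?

Tree insertion order: [44, 32, 39, 11, 33, 29, 10, 38, 12, 47, 30]
Tree (level-order array): [44, 32, 47, 11, 39, None, None, 10, 29, 33, None, None, None, 12, 30, None, 38]
BFS from the root, enqueuing left then right child of each popped node:
  queue [44] -> pop 44, enqueue [32, 47], visited so far: [44]
  queue [32, 47] -> pop 32, enqueue [11, 39], visited so far: [44, 32]
  queue [47, 11, 39] -> pop 47, enqueue [none], visited so far: [44, 32, 47]
  queue [11, 39] -> pop 11, enqueue [10, 29], visited so far: [44, 32, 47, 11]
  queue [39, 10, 29] -> pop 39, enqueue [33], visited so far: [44, 32, 47, 11, 39]
  queue [10, 29, 33] -> pop 10, enqueue [none], visited so far: [44, 32, 47, 11, 39, 10]
  queue [29, 33] -> pop 29, enqueue [12, 30], visited so far: [44, 32, 47, 11, 39, 10, 29]
  queue [33, 12, 30] -> pop 33, enqueue [38], visited so far: [44, 32, 47, 11, 39, 10, 29, 33]
  queue [12, 30, 38] -> pop 12, enqueue [none], visited so far: [44, 32, 47, 11, 39, 10, 29, 33, 12]
  queue [30, 38] -> pop 30, enqueue [none], visited so far: [44, 32, 47, 11, 39, 10, 29, 33, 12, 30]
  queue [38] -> pop 38, enqueue [none], visited so far: [44, 32, 47, 11, 39, 10, 29, 33, 12, 30, 38]
Result: [44, 32, 47, 11, 39, 10, 29, 33, 12, 30, 38]


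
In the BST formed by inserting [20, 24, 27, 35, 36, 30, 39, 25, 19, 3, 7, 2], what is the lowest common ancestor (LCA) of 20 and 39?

Tree insertion order: [20, 24, 27, 35, 36, 30, 39, 25, 19, 3, 7, 2]
Tree (level-order array): [20, 19, 24, 3, None, None, 27, 2, 7, 25, 35, None, None, None, None, None, None, 30, 36, None, None, None, 39]
In a BST, the LCA of p=20, q=39 is the first node v on the
root-to-leaf path with p <= v <= q (go left if both < v, right if both > v).
Walk from root:
  at 20: 20 <= 20 <= 39, this is the LCA
LCA = 20


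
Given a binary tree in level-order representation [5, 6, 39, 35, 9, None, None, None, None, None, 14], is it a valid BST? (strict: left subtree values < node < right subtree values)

Level-order array: [5, 6, 39, 35, 9, None, None, None, None, None, 14]
Validate using subtree bounds (lo, hi): at each node, require lo < value < hi,
then recurse left with hi=value and right with lo=value.
Preorder trace (stopping at first violation):
  at node 5 with bounds (-inf, +inf): OK
  at node 6 with bounds (-inf, 5): VIOLATION
Node 6 violates its bound: not (-inf < 6 < 5).
Result: Not a valid BST


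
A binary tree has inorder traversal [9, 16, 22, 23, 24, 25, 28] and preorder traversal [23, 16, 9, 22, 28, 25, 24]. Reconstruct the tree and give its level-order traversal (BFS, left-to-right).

Inorder:  [9, 16, 22, 23, 24, 25, 28]
Preorder: [23, 16, 9, 22, 28, 25, 24]
Algorithm: preorder visits root first, so consume preorder in order;
for each root, split the current inorder slice at that value into
left-subtree inorder and right-subtree inorder, then recurse.
Recursive splits:
  root=23; inorder splits into left=[9, 16, 22], right=[24, 25, 28]
  root=16; inorder splits into left=[9], right=[22]
  root=9; inorder splits into left=[], right=[]
  root=22; inorder splits into left=[], right=[]
  root=28; inorder splits into left=[24, 25], right=[]
  root=25; inorder splits into left=[24], right=[]
  root=24; inorder splits into left=[], right=[]
Reconstructed level-order: [23, 16, 28, 9, 22, 25, 24]


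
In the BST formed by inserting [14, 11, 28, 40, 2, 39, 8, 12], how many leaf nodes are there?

Tree built from: [14, 11, 28, 40, 2, 39, 8, 12]
Tree (level-order array): [14, 11, 28, 2, 12, None, 40, None, 8, None, None, 39]
Rule: A leaf has 0 children.
Per-node child counts:
  node 14: 2 child(ren)
  node 11: 2 child(ren)
  node 2: 1 child(ren)
  node 8: 0 child(ren)
  node 12: 0 child(ren)
  node 28: 1 child(ren)
  node 40: 1 child(ren)
  node 39: 0 child(ren)
Matching nodes: [8, 12, 39]
Count of leaf nodes: 3


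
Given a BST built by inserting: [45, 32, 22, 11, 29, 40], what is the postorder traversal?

Tree insertion order: [45, 32, 22, 11, 29, 40]
Tree (level-order array): [45, 32, None, 22, 40, 11, 29]
Postorder traversal: [11, 29, 22, 40, 32, 45]


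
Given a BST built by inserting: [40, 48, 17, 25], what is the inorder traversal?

Tree insertion order: [40, 48, 17, 25]
Tree (level-order array): [40, 17, 48, None, 25]
Inorder traversal: [17, 25, 40, 48]


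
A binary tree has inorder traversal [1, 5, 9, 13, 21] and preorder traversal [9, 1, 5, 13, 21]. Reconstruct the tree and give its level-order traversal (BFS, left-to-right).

Inorder:  [1, 5, 9, 13, 21]
Preorder: [9, 1, 5, 13, 21]
Algorithm: preorder visits root first, so consume preorder in order;
for each root, split the current inorder slice at that value into
left-subtree inorder and right-subtree inorder, then recurse.
Recursive splits:
  root=9; inorder splits into left=[1, 5], right=[13, 21]
  root=1; inorder splits into left=[], right=[5]
  root=5; inorder splits into left=[], right=[]
  root=13; inorder splits into left=[], right=[21]
  root=21; inorder splits into left=[], right=[]
Reconstructed level-order: [9, 1, 13, 5, 21]


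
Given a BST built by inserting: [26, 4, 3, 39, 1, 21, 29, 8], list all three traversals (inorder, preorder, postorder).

Tree insertion order: [26, 4, 3, 39, 1, 21, 29, 8]
Tree (level-order array): [26, 4, 39, 3, 21, 29, None, 1, None, 8]
Inorder (L, root, R): [1, 3, 4, 8, 21, 26, 29, 39]
Preorder (root, L, R): [26, 4, 3, 1, 21, 8, 39, 29]
Postorder (L, R, root): [1, 3, 8, 21, 4, 29, 39, 26]


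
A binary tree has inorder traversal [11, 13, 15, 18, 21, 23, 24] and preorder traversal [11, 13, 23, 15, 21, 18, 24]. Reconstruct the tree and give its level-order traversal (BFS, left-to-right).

Inorder:  [11, 13, 15, 18, 21, 23, 24]
Preorder: [11, 13, 23, 15, 21, 18, 24]
Algorithm: preorder visits root first, so consume preorder in order;
for each root, split the current inorder slice at that value into
left-subtree inorder and right-subtree inorder, then recurse.
Recursive splits:
  root=11; inorder splits into left=[], right=[13, 15, 18, 21, 23, 24]
  root=13; inorder splits into left=[], right=[15, 18, 21, 23, 24]
  root=23; inorder splits into left=[15, 18, 21], right=[24]
  root=15; inorder splits into left=[], right=[18, 21]
  root=21; inorder splits into left=[18], right=[]
  root=18; inorder splits into left=[], right=[]
  root=24; inorder splits into left=[], right=[]
Reconstructed level-order: [11, 13, 23, 15, 24, 21, 18]


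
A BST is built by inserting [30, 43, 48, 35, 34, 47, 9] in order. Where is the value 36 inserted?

Starting tree (level order): [30, 9, 43, None, None, 35, 48, 34, None, 47]
Insertion path: 30 -> 43 -> 35
Result: insert 36 as right child of 35
Final tree (level order): [30, 9, 43, None, None, 35, 48, 34, 36, 47]


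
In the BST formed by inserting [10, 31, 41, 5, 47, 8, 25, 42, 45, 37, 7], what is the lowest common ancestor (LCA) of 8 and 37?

Tree insertion order: [10, 31, 41, 5, 47, 8, 25, 42, 45, 37, 7]
Tree (level-order array): [10, 5, 31, None, 8, 25, 41, 7, None, None, None, 37, 47, None, None, None, None, 42, None, None, 45]
In a BST, the LCA of p=8, q=37 is the first node v on the
root-to-leaf path with p <= v <= q (go left if both < v, right if both > v).
Walk from root:
  at 10: 8 <= 10 <= 37, this is the LCA
LCA = 10


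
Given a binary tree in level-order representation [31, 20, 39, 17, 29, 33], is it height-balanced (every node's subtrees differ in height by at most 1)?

Tree (level-order array): [31, 20, 39, 17, 29, 33]
Definition: a tree is height-balanced if, at every node, |h(left) - h(right)| <= 1 (empty subtree has height -1).
Bottom-up per-node check:
  node 17: h_left=-1, h_right=-1, diff=0 [OK], height=0
  node 29: h_left=-1, h_right=-1, diff=0 [OK], height=0
  node 20: h_left=0, h_right=0, diff=0 [OK], height=1
  node 33: h_left=-1, h_right=-1, diff=0 [OK], height=0
  node 39: h_left=0, h_right=-1, diff=1 [OK], height=1
  node 31: h_left=1, h_right=1, diff=0 [OK], height=2
All nodes satisfy the balance condition.
Result: Balanced


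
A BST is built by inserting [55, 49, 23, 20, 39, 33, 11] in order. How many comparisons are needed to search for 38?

Search path for 38: 55 -> 49 -> 23 -> 39 -> 33
Found: False
Comparisons: 5


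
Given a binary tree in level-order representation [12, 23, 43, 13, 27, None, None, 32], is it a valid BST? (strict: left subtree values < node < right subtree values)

Level-order array: [12, 23, 43, 13, 27, None, None, 32]
Validate using subtree bounds (lo, hi): at each node, require lo < value < hi,
then recurse left with hi=value and right with lo=value.
Preorder trace (stopping at first violation):
  at node 12 with bounds (-inf, +inf): OK
  at node 23 with bounds (-inf, 12): VIOLATION
Node 23 violates its bound: not (-inf < 23 < 12).
Result: Not a valid BST


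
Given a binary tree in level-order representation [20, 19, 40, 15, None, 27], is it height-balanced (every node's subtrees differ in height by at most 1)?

Tree (level-order array): [20, 19, 40, 15, None, 27]
Definition: a tree is height-balanced if, at every node, |h(left) - h(right)| <= 1 (empty subtree has height -1).
Bottom-up per-node check:
  node 15: h_left=-1, h_right=-1, diff=0 [OK], height=0
  node 19: h_left=0, h_right=-1, diff=1 [OK], height=1
  node 27: h_left=-1, h_right=-1, diff=0 [OK], height=0
  node 40: h_left=0, h_right=-1, diff=1 [OK], height=1
  node 20: h_left=1, h_right=1, diff=0 [OK], height=2
All nodes satisfy the balance condition.
Result: Balanced


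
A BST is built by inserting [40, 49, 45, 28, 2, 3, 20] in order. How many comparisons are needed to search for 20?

Search path for 20: 40 -> 28 -> 2 -> 3 -> 20
Found: True
Comparisons: 5
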